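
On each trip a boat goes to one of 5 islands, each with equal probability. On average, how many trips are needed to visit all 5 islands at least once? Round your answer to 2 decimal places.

After k distinct islands have appeared, the next trip gives a new one with probability (5-k)/5, so the expected wait for the (k+1)-th is 5/(5-k).
E[T] = 5/5 + 5/4 + 5/3 + 5/2 + 5/1 = 5·H_{5}.
H_{5} = 2.283, so E[T] = 11.417.

11.42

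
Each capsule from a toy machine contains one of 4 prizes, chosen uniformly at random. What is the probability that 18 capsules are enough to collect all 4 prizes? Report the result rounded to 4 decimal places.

0.9775

By inclusion–exclusion over which prizes are missing,
P(all seen) = Σ_{j=0}^{4} (-1)^j C(4,j)((4-j)/4)^18
= 1.00000 - 0.02255 + 0.00002 - 0.00000 + 0.00000
= 0.97747.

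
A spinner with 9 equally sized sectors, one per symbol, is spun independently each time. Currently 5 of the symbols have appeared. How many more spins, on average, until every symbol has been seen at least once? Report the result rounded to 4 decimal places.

18.7500

The wait to go from k to k+1 distinct symbols is geometric with mean 9/(9-k).
Sum over k = 5,...,8: E = 9/4 + 9/3 + 9/2 + 9/1 = 18.75000.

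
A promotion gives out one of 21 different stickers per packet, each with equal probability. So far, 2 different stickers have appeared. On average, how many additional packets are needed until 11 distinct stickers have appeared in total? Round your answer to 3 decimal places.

12.994

From k distinct to k+1 distinct takes on average 21/(21-k) packets.
Sum over k = 2,...,10: E = 21/19 + 21/18 + 21/17 + ... + 21/12 + 21/11 = 12.9942.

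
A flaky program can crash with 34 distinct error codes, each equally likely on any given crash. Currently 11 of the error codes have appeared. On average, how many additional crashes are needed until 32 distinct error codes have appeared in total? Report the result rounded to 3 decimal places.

From k distinct to k+1 distinct takes on average 34/(34-k) crashes.
Sum over k = 11,...,31: E = 34/23 + 34/22 + 34/21 + ... + 34/4 + 34/3 = 75.9659.

75.966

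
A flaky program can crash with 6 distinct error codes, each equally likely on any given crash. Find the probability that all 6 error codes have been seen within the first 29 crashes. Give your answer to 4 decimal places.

By inclusion–exclusion over which error codes are missing,
P(all seen) = Σ_{j=0}^{6} (-1)^j C(6,j)((6-j)/6)^29
= 1.00000 - 0.03033 + 0.00012 - 0.00000 + 0.00000 - 0.00000 + 0.00000
= 0.96979.

0.9698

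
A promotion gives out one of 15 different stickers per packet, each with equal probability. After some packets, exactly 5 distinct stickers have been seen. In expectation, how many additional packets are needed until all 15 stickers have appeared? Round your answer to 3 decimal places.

With k distinct stickers already seen, the next new one takes an expected 15/(15-k) packets.
Sum over k = 5,...,14: E = 15/10 + 15/9 + 15/8 + ... + 15/2 + 15/1 = 43.9345.

43.935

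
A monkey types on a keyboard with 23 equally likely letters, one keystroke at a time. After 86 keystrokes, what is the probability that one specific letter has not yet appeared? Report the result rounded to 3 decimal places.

Each keystroke misses the fixed letter with probability (23-1)/23 = 22/23, independently.
P(still missing after 86) = (22/23)^86 = 0.0219.

0.022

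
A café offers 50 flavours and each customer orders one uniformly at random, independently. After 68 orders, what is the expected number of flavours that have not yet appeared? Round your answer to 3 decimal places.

12.657

For each flavour, P(unseen after 68) = (49/50)^68 = 0.2531.
By linearity of expectation, E[unseen] = 50·(49/50)^68 = 12.6574.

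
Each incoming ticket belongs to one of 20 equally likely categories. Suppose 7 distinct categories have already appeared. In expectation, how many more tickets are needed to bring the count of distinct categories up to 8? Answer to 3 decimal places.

1.538

From k distinct to k+1 distinct takes on average 20/(20-k) tickets.
Only the k = 7 term is needed: E = 20/13 = 1.5385.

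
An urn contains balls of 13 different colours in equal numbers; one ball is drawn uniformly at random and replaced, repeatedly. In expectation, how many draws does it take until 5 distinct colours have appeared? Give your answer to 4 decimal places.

Going from k to k+1 distinct takes a geometric number of draws with mean 13/(13-k).
Sum over k = 0,...,4: E = 13/13 + 13/12 + 13/11 + 13/10 + 13/9 = 6.00960.

6.0096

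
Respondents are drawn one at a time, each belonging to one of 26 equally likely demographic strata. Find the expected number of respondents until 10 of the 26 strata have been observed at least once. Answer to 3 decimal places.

With k distinct strata already seen, the next new one arrives after an expected 26/(26-k) respondents.
Sum over k = 0,...,9: E = 26/26 + 26/25 + 26/24 + ... + 26/18 + 26/17 = 12.3160.

12.316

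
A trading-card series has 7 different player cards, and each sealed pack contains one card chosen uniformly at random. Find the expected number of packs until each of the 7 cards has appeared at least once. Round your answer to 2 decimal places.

The wait to go from k to k+1 distinct cards is geometric with mean 7/(7-k).
E[T] = 7/7 + 7/6 + 7/5 + ... + 7/2 + 7/1 = 7·H_{7}.
H_{7} = 2.593, so E[T] = 18.150.

18.15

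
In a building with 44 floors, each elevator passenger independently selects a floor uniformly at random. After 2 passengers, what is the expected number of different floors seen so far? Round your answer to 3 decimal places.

1.977

For each floor, P(seen in 2 passengers) = 1 - (43/44)^2 = 0.0449.
By linearity of expectation, E[distinct seen] = 44·(1 - (43/44)^2) = 1.9773.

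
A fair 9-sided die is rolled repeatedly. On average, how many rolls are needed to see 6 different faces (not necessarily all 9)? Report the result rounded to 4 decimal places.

Going from k to k+1 distinct takes a geometric number of rolls with mean 9/(9-k).
Sum over k = 0,...,5: E = 9/9 + 9/8 + 9/7 + 9/6 + 9/5 + 9/4 = 8.96071.

8.9607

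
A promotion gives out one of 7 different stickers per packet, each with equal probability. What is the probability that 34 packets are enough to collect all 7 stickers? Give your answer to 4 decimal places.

0.9632

Let A_i be the event that sticker i is missing after 34 packets. By inclusion–exclusion on the A_i,
P(all seen) = Σ_{j=0}^{7} (-1)^j C(7,j)((7-j)/7)^34
= 1.00000 - 0.03706 + 0.00023 - 0.00000 + 0.00000 - 0.00000 + 0.00000 - 0.00000
= 0.96317.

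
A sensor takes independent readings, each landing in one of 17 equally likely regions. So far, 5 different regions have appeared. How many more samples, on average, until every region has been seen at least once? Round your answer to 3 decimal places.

With k distinct regions already seen, the next new one takes an expected 17/(17-k) samples.
Sum over k = 5,...,16: E = 17/12 + 17/11 + 17/10 + ... + 17/2 + 17/1 = 52.7546.

52.755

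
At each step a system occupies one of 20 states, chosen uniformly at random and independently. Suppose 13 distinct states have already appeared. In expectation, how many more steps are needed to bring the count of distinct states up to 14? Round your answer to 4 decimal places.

2.8571

From k distinct to k+1 distinct takes on average 20/(20-k) steps.
Only the k = 13 term is needed: E = 20/7 = 2.85714.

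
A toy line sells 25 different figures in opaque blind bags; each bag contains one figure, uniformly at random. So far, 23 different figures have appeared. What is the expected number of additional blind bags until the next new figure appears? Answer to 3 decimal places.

12.500

The number of blind bags until the next new figure is geometric with success probability 2/25, so its mean is 25/2.
E = 25/2 = 12.5000.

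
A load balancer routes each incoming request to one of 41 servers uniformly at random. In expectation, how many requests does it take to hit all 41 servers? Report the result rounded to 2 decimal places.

176.42

Split into phases: going from k distinct to k+1 distinct takes on average 41/(41-k) requests.
E[T] = 41/41 + 41/40 + 41/39 + ... + 41/2 + 41/1 = 41·H_{41}.
H_{41} = 4.303, so E[T] = 176.420.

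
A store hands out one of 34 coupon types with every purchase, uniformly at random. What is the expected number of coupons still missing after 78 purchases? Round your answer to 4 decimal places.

For each coupon, P(unseen after 78) = (33/34)^78 = 0.09744.
By linearity of expectation, E[unseen] = 34·(33/34)^78 = 3.31292.

3.3129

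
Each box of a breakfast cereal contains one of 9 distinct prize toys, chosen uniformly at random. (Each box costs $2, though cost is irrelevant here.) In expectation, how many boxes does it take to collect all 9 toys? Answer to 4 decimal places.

25.4607

Split into phases: going from k distinct to k+1 distinct takes on average 9/(9-k) boxes.
E[T] = 9/9 + 9/8 + 9/7 + ... + 9/2 + 9/1 = 9·H_{9}.
H_{9} = 2.82897, so E[T] = 25.46071.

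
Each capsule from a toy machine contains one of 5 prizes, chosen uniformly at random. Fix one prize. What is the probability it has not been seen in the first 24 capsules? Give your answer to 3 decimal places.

On each capsule the fixed prize fails to appear with probability 4/5.
P(still missing after 24) = (4/5)^24 = 0.0047.

0.005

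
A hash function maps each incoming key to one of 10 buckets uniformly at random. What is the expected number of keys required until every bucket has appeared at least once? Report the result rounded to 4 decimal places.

29.2897

The wait to go from k to k+1 distinct buckets is geometric with mean 10/(10-k).
E[T] = 10/10 + 10/9 + 10/8 + ... + 10/2 + 10/1 = 10·H_{10}.
H_{10} = 2.92897, so E[T] = 29.28968.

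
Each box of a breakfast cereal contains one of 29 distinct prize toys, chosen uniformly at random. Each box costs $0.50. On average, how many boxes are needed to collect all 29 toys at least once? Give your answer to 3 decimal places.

114.888

After k distinct toys have appeared, the next box gives a new one with probability (29-k)/29, so the expected wait for the (k+1)-th is 29/(29-k).
E[T] = 29/29 + 29/28 + 29/27 + ... + 29/2 + 29/1 = 29·H_{29}.
H_{29} = 3.9617, so E[T] = 114.8880.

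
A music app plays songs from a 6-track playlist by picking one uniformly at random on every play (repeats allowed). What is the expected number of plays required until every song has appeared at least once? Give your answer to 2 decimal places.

Split into phases: going from k distinct to k+1 distinct takes on average 6/(6-k) plays.
E[T] = 6/6 + 6/5 + 6/4 + 6/3 + 6/2 + 6/1 = 6·H_{6}.
H_{6} = 2.450, so E[T] = 14.700.

14.70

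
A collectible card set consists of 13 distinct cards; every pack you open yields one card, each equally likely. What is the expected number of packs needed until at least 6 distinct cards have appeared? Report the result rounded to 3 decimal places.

7.635

Going from k to k+1 distinct takes a geometric number of packs with mean 13/(13-k).
Sum over k = 0,...,5: E = 13/13 + 13/12 + 13/11 + 13/10 + 13/9 + 13/8 = 7.6346.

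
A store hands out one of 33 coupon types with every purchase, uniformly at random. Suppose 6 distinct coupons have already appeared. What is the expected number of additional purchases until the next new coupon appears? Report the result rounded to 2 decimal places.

1.22

The number of purchases until the next new coupon is geometric with success probability 27/33, so its mean is 33/27.
E = 33/27 = 1.222.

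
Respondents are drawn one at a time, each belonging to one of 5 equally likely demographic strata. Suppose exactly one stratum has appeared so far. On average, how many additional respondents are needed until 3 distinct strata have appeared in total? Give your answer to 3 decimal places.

The wait to go from k to k+1 distinct strata is geometric with mean 5/(5-k).
Sum over k = 1,...,2: E = 5/4 + 5/3 = 2.9167.

2.917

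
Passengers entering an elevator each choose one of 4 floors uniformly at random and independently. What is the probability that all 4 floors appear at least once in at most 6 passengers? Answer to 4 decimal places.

By inclusion–exclusion over which floors are missing,
P(all seen) = Σ_{j=0}^{4} (-1)^j C(4,j)((4-j)/4)^6
= 1.00000 - 0.71191 + 0.09375 - 0.00098 + 0.00000
= 0.38086.

0.3809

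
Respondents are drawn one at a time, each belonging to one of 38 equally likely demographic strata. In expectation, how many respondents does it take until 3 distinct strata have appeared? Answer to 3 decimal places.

3.083

With k distinct strata already seen, the next new one arrives after an expected 38/(38-k) respondents.
Sum over k = 0,...,2: E = 38/38 + 38/37 + 38/36 = 3.0826.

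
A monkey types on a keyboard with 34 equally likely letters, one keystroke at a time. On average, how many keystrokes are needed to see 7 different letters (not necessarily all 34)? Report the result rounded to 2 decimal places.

7.71

Going from k to k+1 distinct takes a geometric number of keystrokes with mean 34/(34-k).
Sum over k = 0,...,6: E = 34/34 + 34/33 + 34/32 + ... + 34/29 + 34/28 = 7.710.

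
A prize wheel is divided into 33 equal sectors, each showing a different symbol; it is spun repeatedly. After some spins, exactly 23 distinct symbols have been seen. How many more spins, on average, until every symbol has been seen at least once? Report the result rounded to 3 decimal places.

With k distinct symbols already seen, the next new one takes an expected 33/(33-k) spins.
Sum over k = 23,...,32: E = 33/10 + 33/9 + 33/8 + ... + 33/2 + 33/1 = 96.6560.

96.656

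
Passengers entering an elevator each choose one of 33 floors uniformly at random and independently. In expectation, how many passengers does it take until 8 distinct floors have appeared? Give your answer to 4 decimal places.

9.0037

With k distinct floors already seen, the next new one arrives after an expected 33/(33-k) passengers.
Sum over k = 0,...,7: E = 33/33 + 33/32 + 33/31 + ... + 33/27 + 33/26 = 9.00372.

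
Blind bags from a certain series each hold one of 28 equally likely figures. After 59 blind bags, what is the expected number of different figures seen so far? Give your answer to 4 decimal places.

24.7244

For each figure, P(seen in 59 blind bags) = 1 - (27/28)^59 = 0.88301.
By linearity of expectation, E[distinct seen] = 28·(1 - (27/28)^59) = 24.72436.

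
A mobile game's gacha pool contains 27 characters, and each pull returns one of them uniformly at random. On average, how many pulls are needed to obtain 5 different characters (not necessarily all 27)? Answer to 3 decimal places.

5.417

With k distinct characters already seen, the next new one arrives after an expected 27/(27-k) pulls.
Sum over k = 0,...,4: E = 27/27 + 27/26 + 27/25 + 27/24 + 27/23 = 5.4174.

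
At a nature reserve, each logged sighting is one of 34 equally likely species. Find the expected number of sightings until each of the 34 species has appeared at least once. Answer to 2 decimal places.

The wait to go from k to k+1 distinct species is geometric with mean 34/(34-k).
E[T] = 34/34 + 34/33 + 34/32 + ... + 34/2 + 34/1 = 34·H_{34}.
H_{34} = 4.118, so E[T] = 140.019.

140.02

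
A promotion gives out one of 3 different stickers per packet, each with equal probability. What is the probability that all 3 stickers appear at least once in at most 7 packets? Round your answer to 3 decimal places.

0.826

Let A_i be the event that sticker i is missing after 7 packets. By inclusion–exclusion on the A_i,
P(all seen) = Σ_{j=0}^{3} (-1)^j C(3,j)((3-j)/3)^7
= 1.0000 - 0.1756 + 0.0014 - 0.0000
= 0.8258.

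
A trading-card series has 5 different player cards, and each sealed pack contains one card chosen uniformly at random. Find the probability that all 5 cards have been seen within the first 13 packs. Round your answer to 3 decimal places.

Let A_i be the event that card i is missing after 13 packs. By inclusion–exclusion on the A_i,
P(all seen) = Σ_{j=0}^{5} (-1)^j C(5,j)((5-j)/5)^13
= 1.0000 - 0.2749 + 0.0131 - 0.0001 + 0.0000 - 0.0000
= 0.7381.

0.738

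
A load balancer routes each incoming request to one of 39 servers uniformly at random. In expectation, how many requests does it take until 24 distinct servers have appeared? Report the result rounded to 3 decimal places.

With k distinct servers already seen, the next new one arrives after an expected 39/(39-k) requests.
Sum over k = 0,...,23: E = 39/39 + 39/38 + 39/37 + ... + 39/17 + 39/16 = 36.4772.

36.477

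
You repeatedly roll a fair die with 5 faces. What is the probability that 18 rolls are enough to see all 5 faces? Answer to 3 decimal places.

0.911

Let A_i be the event that face i is missing after 18 rolls. By inclusion–exclusion on the A_i,
P(all seen) = Σ_{j=0}^{5} (-1)^j C(5,j)((5-j)/5)^18
= 1.0000 - 0.0901 + 0.0010 - 0.0000 + 0.0000 - 0.0000
= 0.9109.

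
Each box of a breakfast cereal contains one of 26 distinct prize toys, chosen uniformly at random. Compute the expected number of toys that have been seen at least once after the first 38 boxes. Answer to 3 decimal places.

20.143

For each toy, P(seen in 38 boxes) = 1 - (25/26)^38 = 0.7747.
By linearity of expectation, E[distinct seen] = 26·(1 - (25/26)^38) = 20.1426.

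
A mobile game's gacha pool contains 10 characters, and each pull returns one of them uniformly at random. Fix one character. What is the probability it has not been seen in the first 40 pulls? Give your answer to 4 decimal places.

Each pull misses the fixed character with probability (10-1)/10 = 9/10, independently.
P(still missing after 40) = (9/10)^40 = 0.01478.

0.0148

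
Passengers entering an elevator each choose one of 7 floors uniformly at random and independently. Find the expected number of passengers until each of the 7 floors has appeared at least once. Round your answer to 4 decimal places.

The wait to go from k to k+1 distinct floors is geometric with mean 7/(7-k).
E[T] = 7/7 + 7/6 + 7/5 + ... + 7/2 + 7/1 = 7·H_{7}.
H_{7} = 2.59286, so E[T] = 18.15000.

18.1500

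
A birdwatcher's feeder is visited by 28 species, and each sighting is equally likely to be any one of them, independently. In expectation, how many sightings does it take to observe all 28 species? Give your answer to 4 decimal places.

After k distinct species have appeared, the next sighting gives a new one with probability (28-k)/28, so the expected wait for the (k+1)-th is 28/(28-k).
E[T] = 28/28 + 28/27 + 28/26 + ... + 28/2 + 28/1 = 28·H_{28}.
H_{28} = 3.92717, so E[T] = 109.96079.

109.9608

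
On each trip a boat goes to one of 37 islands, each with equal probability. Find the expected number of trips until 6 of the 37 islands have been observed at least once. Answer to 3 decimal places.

6.451

With k distinct islands already seen, the next new one arrives after an expected 37/(37-k) trips.
Sum over k = 0,...,5: E = 37/37 + 37/36 + 37/35 + 37/34 + 37/33 + 37/32 = 6.4506.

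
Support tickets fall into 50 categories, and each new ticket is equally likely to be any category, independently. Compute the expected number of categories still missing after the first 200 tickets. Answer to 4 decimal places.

0.8794

For each category, P(unseen after 200) = (49/50)^200 = 0.01759.
By linearity of expectation, E[unseen] = 50·(49/50)^200 = 0.87940.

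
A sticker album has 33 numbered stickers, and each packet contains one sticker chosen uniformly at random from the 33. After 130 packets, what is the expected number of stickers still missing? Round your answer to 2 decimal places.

0.60

For each sticker, P(unseen after 130) = (32/33)^130 = 0.018.
By linearity of expectation, E[unseen] = 33·(32/33)^130 = 0.604.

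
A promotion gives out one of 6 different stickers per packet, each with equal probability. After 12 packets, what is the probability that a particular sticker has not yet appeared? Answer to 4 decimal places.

0.1122

On each packet the fixed sticker fails to appear with probability 5/6.
P(still missing after 12) = (5/6)^12 = 0.11216.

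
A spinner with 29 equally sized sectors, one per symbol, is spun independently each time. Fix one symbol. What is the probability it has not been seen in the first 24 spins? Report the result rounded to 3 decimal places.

Each spin misses the fixed symbol with probability (29-1)/29 = 28/29, independently.
P(still missing after 24) = (28/29)^24 = 0.4308.

0.431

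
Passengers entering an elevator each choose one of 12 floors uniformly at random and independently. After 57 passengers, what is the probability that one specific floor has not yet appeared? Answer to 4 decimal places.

0.0070

Each passenger misses the fixed floor with probability (12-1)/12 = 11/12, independently.
P(still missing after 57) = (11/12)^57 = 0.00702.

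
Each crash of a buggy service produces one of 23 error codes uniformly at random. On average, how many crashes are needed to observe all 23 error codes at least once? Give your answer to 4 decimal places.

85.8887

Split into phases: going from k distinct to k+1 distinct takes on average 23/(23-k) crashes.
E[T] = 23/23 + 23/22 + 23/21 + ... + 23/2 + 23/1 = 23·H_{23}.
H_{23} = 3.73429, so E[T] = 85.88870.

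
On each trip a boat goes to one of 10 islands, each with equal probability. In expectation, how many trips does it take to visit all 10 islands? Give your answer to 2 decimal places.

29.29

The wait to go from k to k+1 distinct islands is geometric with mean 10/(10-k).
E[T] = 10/10 + 10/9 + 10/8 + ... + 10/2 + 10/1 = 10·H_{10}.
H_{10} = 2.929, so E[T] = 29.290.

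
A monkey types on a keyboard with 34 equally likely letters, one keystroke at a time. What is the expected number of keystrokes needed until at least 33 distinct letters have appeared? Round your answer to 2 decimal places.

With k distinct letters already seen, the next new one arrives after an expected 34/(34-k) keystrokes.
Sum over k = 0,...,32: E = 34/34 + 34/33 + 34/32 + ... + 34/3 + 34/2 = 106.019.

106.02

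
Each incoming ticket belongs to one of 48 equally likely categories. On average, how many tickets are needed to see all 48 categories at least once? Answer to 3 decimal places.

Split into phases: going from k distinct to k+1 distinct takes on average 48/(48-k) tickets.
E[T] = 48/48 + 48/47 + 48/46 + ... + 48/2 + 48/1 = 48·H_{48}.
H_{48} = 4.4588, so E[T] = 214.0223.

214.022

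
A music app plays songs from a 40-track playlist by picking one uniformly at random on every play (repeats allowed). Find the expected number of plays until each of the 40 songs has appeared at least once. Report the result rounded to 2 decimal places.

171.14

The wait to go from k to k+1 distinct songs is geometric with mean 40/(40-k).
E[T] = 40/40 + 40/39 + 40/38 + ... + 40/2 + 40/1 = 40·H_{40}.
H_{40} = 4.279, so E[T] = 171.142.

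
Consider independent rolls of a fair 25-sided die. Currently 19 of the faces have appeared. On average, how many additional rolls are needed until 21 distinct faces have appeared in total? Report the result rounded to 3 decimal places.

From k distinct to k+1 distinct takes on average 25/(25-k) rolls.
Sum over k = 19,...,20: E = 25/6 + 25/5 = 9.1667.

9.167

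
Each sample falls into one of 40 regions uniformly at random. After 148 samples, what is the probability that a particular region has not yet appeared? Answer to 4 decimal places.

0.0236

Each sample misses the fixed region with probability (40-1)/40 = 39/40, independently.
P(still missing after 148) = (39/40)^148 = 0.02359.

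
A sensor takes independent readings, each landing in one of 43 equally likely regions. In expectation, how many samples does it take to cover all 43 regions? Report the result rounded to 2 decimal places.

187.05

The wait to go from k to k+1 distinct regions is geometric with mean 43/(43-k).
E[T] = 43/43 + 43/42 + 43/41 + ... + 43/2 + 43/1 = 43·H_{43}.
H_{43} = 4.350, so E[T] = 187.050.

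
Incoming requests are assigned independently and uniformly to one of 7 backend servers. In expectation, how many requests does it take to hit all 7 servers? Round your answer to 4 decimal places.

Split into phases: going from k distinct to k+1 distinct takes on average 7/(7-k) requests.
E[T] = 7/7 + 7/6 + 7/5 + ... + 7/2 + 7/1 = 7·H_{7}.
H_{7} = 2.59286, so E[T] = 18.15000.

18.1500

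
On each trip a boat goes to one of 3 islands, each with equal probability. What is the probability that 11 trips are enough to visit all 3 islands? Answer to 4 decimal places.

0.9653

By inclusion–exclusion over which islands are missing,
P(all seen) = Σ_{j=0}^{3} (-1)^j C(3,j)((3-j)/3)^11
= 1.00000 - 0.03468 + 0.00002 - 0.00000
= 0.96533.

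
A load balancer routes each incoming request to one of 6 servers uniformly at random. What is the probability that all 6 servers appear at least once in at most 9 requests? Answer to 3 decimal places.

0.189

Let A_i be the event that server i is missing after 9 requests. By inclusion–exclusion on the A_i,
P(all seen) = Σ_{j=0}^{6} (-1)^j C(6,j)((6-j)/6)^9
= 1.0000 - 1.1628 + 0.3902 - 0.0391 + 0.0008 - 0.0000 + 0.0000
= 0.1890.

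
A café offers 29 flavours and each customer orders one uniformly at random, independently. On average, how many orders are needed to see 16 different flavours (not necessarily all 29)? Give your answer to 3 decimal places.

Going from k to k+1 distinct takes a geometric number of orders with mean 29/(29-k).
Sum over k = 0,...,15: E = 29/29 + 29/28 + 29/27 + ... + 29/15 + 29/14 = 22.6641.

22.664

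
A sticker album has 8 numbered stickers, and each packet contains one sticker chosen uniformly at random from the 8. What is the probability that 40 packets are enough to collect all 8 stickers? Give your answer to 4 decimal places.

0.9620

Let A_i be the event that sticker i is missing after 40 packets. By inclusion–exclusion on the A_i,
P(all seen) = Σ_{j=0}^{8} (-1)^j C(8,j)((8-j)/8)^40
= 1.00000 - 0.03832 + 0.00028 - 0.00000 + 0.00000 - 0.00000 + 0.00000 - 0.00000 + 0.00000
= 0.96196.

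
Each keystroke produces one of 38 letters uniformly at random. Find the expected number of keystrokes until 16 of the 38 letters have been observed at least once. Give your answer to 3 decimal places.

20.409

With k distinct letters already seen, the next new one arrives after an expected 38/(38-k) keystrokes.
Sum over k = 0,...,15: E = 38/38 + 38/37 + 38/36 + ... + 38/24 + 38/23 = 20.4094.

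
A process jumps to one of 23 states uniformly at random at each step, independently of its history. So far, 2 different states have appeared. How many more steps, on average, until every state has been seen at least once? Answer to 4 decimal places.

With k distinct states already seen, the next new one takes an expected 23/(23-k) steps.
Sum over k = 2,...,22: E = 23/21 + 23/20 + 23/19 + ... + 23/2 + 23/1 = 83.84325.

83.8433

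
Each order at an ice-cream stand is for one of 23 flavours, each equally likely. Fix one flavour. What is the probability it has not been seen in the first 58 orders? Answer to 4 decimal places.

Each order misses the fixed flavour with probability (23-1)/23 = 22/23, independently.
P(still missing after 58) = (22/23)^58 = 0.07591.

0.0759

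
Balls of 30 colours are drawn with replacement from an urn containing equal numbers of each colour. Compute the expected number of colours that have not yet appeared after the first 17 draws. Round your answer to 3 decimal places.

16.859

For each colour, P(unseen after 17) = (29/30)^17 = 0.5620.
By linearity of expectation, E[unseen] = 30·(29/30)^17 = 16.8588.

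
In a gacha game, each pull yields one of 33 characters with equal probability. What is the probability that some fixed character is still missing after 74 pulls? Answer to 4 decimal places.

0.1026

Each pull misses the fixed character with probability (33-1)/33 = 32/33, independently.
P(still missing after 74) = (32/33)^74 = 0.10258.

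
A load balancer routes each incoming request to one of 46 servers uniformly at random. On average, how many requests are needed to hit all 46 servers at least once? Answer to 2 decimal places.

203.17

After k distinct servers have appeared, the next request gives a new one with probability (46-k)/46, so the expected wait for the (k+1)-th is 46/(46-k).
E[T] = 46/46 + 46/45 + 46/44 + ... + 46/2 + 46/1 = 46·H_{46}.
H_{46} = 4.417, so E[T] = 203.168.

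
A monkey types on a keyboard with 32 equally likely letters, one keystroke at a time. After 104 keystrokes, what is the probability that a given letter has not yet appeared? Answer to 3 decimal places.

On each keystroke the fixed letter fails to appear with probability 31/32.
P(still missing after 104) = (31/32)^104 = 0.0368.

0.037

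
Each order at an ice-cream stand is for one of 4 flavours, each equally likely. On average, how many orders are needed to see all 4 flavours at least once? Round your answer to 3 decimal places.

After k distinct flavours have appeared, the next order gives a new one with probability (4-k)/4, so the expected wait for the (k+1)-th is 4/(4-k).
E[T] = 4/4 + 4/3 + 4/2 + 4/1 = 4·H_{4}.
H_{4} = 2.0833, so E[T] = 8.3333.

8.333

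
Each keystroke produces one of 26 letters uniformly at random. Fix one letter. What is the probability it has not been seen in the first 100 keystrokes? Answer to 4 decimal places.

On each keystroke the fixed letter fails to appear with probability 25/26.
P(still missing after 100) = (25/26)^100 = 0.01980.

0.0198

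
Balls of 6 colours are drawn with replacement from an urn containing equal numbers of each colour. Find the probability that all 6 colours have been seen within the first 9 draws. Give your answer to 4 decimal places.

0.1890

Let A_i be the event that colour i is missing after 9 draws. By inclusion–exclusion on the A_i,
P(all seen) = Σ_{j=0}^{6} (-1)^j C(6,j)((6-j)/6)^9
= 1.00000 - 1.16284 + 0.39018 - 0.03906 + 0.00076 - 0.00000 + 0.00000
= 0.18904.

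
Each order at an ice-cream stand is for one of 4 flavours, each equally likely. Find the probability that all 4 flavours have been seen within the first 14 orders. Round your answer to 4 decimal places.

Let A_i be the event that flavour i is missing after 14 orders. By inclusion–exclusion on the A_i,
P(all seen) = Σ_{j=0}^{4} (-1)^j C(4,j)((4-j)/4)^14
= 1.00000 - 0.07127 + 0.00037 - 0.00000 + 0.00000
= 0.92909.

0.9291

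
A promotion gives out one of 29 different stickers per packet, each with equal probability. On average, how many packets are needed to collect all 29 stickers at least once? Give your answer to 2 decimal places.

Split into phases: going from k distinct to k+1 distinct takes on average 29/(29-k) packets.
E[T] = 29/29 + 29/28 + 29/27 + ... + 29/2 + 29/1 = 29·H_{29}.
H_{29} = 3.962, so E[T] = 114.888.

114.89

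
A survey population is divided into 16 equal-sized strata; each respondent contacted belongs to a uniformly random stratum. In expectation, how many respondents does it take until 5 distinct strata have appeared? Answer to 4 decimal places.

Going from k to k+1 distinct takes a geometric number of respondents with mean 16/(16-k).
Sum over k = 0,...,4: E = 16/16 + 16/15 + 16/14 + 16/13 + 16/12 = 5.77363.

5.7736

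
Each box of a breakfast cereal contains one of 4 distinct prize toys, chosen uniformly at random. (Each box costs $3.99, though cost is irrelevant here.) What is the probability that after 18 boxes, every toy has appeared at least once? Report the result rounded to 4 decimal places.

0.9775

Let A_i be the event that toy i is missing after 18 boxes. By inclusion–exclusion on the A_i,
P(all seen) = Σ_{j=0}^{4} (-1)^j C(4,j)((4-j)/4)^18
= 1.00000 - 0.02255 + 0.00002 - 0.00000 + 0.00000
= 0.97747.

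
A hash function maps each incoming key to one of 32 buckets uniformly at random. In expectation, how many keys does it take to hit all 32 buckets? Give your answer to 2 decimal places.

129.87

The wait to go from k to k+1 distinct buckets is geometric with mean 32/(32-k).
E[T] = 32/32 + 32/31 + 32/30 + ... + 32/2 + 32/1 = 32·H_{32}.
H_{32} = 4.058, so E[T] = 129.872.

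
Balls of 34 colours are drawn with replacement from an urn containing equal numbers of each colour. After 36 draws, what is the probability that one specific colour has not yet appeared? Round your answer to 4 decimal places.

On each draw the fixed colour fails to appear with probability 33/34.
P(still missing after 36) = (33/34)^36 = 0.34140.

0.3414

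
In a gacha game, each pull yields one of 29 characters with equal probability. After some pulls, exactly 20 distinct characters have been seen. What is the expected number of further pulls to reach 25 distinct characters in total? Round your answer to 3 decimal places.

21.623

With k distinct characters already seen, the next new one takes an expected 29/(29-k) pulls.
Sum over k = 20,...,24: E = 29/9 + 29/8 + 29/7 + 29/6 + 29/5 = 21.6234.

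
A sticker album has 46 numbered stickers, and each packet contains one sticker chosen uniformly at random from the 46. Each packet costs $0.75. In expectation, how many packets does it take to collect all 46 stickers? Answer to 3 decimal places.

The wait to go from k to k+1 distinct stickers is geometric with mean 46/(46-k).
E[T] = 46/46 + 46/45 + 46/44 + ... + 46/2 + 46/1 = 46·H_{46}.
H_{46} = 4.4167, so E[T] = 203.1676.

203.168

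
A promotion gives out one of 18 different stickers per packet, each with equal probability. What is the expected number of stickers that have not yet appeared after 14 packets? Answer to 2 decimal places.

8.09

For each sticker, P(unseen after 14) = (17/18)^14 = 0.449.
By linearity of expectation, E[unseen] = 18·(17/18)^14 = 8.086.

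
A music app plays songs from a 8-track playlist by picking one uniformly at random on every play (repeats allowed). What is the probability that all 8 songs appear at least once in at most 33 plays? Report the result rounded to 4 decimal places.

0.9045

Let A_i be the event that song i is missing after 33 plays. By inclusion–exclusion on the A_i,
P(all seen) = Σ_{j=0}^{8} (-1)^j C(8,j)((8-j)/8)^33
= 1.00000 - 0.09758 + 0.00211 - 0.00001 + 0.00000 - 0.00000 + 0.00000 - 0.00000 + 0.00000
= 0.90452.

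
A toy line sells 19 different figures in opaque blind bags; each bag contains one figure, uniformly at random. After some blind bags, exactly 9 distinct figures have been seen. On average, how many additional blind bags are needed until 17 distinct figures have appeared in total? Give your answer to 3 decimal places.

From k distinct to k+1 distinct takes on average 19/(19-k) blind bags.
Sum over k = 9,...,16: E = 19/10 + 19/9 + 19/8 + ... + 19/4 + 19/3 = 27.1504.

27.150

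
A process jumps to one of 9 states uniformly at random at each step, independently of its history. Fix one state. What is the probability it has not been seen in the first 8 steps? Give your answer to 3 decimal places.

0.390

On each step the fixed state fails to appear with probability 8/9.
P(still missing after 8) = (8/9)^8 = 0.3897.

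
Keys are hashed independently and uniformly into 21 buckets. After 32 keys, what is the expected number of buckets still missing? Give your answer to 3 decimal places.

For each bucket, P(unseen after 32) = (20/21)^32 = 0.2099.
By linearity of expectation, E[unseen] = 21·(20/21)^32 = 4.4072.

4.407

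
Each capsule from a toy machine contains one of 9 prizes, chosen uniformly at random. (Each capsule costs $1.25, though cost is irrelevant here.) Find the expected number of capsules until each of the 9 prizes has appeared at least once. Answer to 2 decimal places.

25.46

After k distinct prizes have appeared, the next capsule gives a new one with probability (9-k)/9, so the expected wait for the (k+1)-th is 9/(9-k).
E[T] = 9/9 + 9/8 + 9/7 + ... + 9/2 + 9/1 = 9·H_{9}.
H_{9} = 2.829, so E[T] = 25.461.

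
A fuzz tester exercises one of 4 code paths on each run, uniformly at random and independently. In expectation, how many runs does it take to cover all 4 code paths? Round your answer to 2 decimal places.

8.33

After k distinct code paths have appeared, the next run gives a new one with probability (4-k)/4, so the expected wait for the (k+1)-th is 4/(4-k).
E[T] = 4/4 + 4/3 + 4/2 + 4/1 = 4·H_{4}.
H_{4} = 2.083, so E[T] = 8.333.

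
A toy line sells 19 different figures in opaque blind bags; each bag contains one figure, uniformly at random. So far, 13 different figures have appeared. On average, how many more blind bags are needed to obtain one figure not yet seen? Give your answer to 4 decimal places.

3.1667

The number of blind bags until the next new figure is geometric with success probability 6/19, so its mean is 19/6.
E = 19/6 = 3.16667.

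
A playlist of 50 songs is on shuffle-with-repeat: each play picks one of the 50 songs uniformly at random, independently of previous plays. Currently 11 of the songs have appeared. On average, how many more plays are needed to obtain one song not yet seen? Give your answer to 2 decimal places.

Each play yields a new song with probability (50-11)/50 = 39/50, so the wait is geometric with mean 50/39.
E = 50/39 = 1.282.

1.28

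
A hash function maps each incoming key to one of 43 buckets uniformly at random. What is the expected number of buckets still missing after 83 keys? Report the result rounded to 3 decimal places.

6.099

For each bucket, P(unseen after 83) = (42/43)^83 = 0.1418.
By linearity of expectation, E[unseen] = 43·(42/43)^83 = 6.0993.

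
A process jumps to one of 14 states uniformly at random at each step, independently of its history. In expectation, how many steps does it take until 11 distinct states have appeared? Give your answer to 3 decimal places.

19.855

With k distinct states already seen, the next new one arrives after an expected 14/(14-k) steps.
Sum over k = 0,...,10: E = 14/14 + 14/13 + 14/12 + ... + 14/5 + 14/4 = 19.8552.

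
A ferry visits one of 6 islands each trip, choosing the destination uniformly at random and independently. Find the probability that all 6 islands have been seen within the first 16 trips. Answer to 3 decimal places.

0.698

By inclusion–exclusion over which islands are missing,
P(all seen) = Σ_{j=0}^{6} (-1)^j C(6,j)((6-j)/6)^16
= 1.0000 - 0.3245 + 0.0228 - 0.0003 + 0.0000 - 0.0000 + 0.0000
= 0.6980.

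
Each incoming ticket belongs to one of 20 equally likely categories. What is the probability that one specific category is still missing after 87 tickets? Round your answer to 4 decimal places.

0.0115

Each ticket misses the fixed category with probability (20-1)/20 = 19/20, independently.
P(still missing after 87) = (19/20)^87 = 0.01153.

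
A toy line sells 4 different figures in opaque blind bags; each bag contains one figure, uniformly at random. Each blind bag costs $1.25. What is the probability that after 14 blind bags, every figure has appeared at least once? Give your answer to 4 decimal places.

Let A_i be the event that figure i is missing after 14 blind bags. By inclusion–exclusion on the A_i,
P(all seen) = Σ_{j=0}^{4} (-1)^j C(4,j)((4-j)/4)^14
= 1.00000 - 0.07127 + 0.00037 - 0.00000 + 0.00000
= 0.92909.

0.9291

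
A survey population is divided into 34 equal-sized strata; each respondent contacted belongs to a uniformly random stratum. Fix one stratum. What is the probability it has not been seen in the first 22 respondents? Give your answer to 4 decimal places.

0.5185

Each respondent misses the fixed stratum with probability (34-1)/34 = 33/34, independently.
P(still missing after 22) = (33/34)^22 = 0.51853.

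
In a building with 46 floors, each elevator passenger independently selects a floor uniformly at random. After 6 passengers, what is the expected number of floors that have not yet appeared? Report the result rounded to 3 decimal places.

40.317

For each floor, P(unseen after 6) = (45/46)^6 = 0.8765.
By linearity of expectation, E[unseen] = 46·(45/46)^6 = 40.3168.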